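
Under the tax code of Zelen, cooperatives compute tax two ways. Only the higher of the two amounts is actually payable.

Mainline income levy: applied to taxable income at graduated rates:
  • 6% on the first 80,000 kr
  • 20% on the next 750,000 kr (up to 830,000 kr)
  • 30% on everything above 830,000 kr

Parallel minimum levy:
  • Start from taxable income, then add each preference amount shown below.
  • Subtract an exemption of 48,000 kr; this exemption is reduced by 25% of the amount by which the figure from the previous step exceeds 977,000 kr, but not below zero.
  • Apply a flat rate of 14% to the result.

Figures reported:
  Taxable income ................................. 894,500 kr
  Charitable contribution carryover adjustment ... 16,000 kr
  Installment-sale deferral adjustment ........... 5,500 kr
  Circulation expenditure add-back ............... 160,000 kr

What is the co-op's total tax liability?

Mainline income levy:
  80,000 kr × 6% = 4,800 kr
  750,000 kr × 20% = 150,000 kr
  64,500 kr × 30% = 19,350 kr
  → 174,150 kr

Parallel minimum levy:
  Adjusted income: 894,500 kr + 16,000 kr + 5,500 kr + 160,000 kr = 1,076,000 kr
  Exemption: 48,000 kr − 25% × (1,076,000 kr − 977,000 kr) = 48,000 kr − 24,750 kr = 23,250 kr
  Base: 1,076,000 kr − 23,250 kr = 1,052,750 kr
  1,052,750 kr × 14% = 147,385 kr

174,150 kr > 147,385 kr, so the mainline income levy governs.

174,150 kr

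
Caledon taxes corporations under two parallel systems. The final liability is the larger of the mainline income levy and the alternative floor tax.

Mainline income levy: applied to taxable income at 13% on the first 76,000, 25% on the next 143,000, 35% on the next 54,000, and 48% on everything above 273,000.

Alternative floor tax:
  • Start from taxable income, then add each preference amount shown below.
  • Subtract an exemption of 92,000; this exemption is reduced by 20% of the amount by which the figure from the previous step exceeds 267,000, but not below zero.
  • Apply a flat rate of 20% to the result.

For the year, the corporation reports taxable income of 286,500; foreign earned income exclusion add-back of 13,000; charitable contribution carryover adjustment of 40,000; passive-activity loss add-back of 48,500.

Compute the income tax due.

71,010

Alternative floor tax:
  Adjusted income: 286,500 + 13,000 + 40,000 + 48,500 = 388,000
  Exemption: 92,000 − 20% × (388,000 − 267,000) = 92,000 − 24,200 = 67,800
  Base: 388,000 − 67,800 = 320,200
  320,200 × 20% = 64,040

Mainline income levy:
  76,000 × 13% = 9,880
  143,000 × 25% = 35,750
  54,000 × 35% = 18,900
  13,500 × 48% = 6,480
  → 71,010

71,010 > 64,040, so the mainline income levy governs.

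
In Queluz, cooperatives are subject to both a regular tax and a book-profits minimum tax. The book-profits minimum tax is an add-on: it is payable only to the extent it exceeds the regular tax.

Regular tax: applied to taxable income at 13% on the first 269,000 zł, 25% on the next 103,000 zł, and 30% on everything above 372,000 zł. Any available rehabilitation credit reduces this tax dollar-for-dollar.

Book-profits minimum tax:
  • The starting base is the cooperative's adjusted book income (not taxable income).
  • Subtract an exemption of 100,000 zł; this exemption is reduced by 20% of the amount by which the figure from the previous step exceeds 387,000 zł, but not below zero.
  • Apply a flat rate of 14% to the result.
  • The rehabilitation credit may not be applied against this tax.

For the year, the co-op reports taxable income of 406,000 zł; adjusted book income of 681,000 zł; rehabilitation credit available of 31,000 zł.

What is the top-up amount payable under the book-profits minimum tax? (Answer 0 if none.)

49,652 zł

Book-profits minimum tax:
  Base (adjusted book income): 681,000 zł
  Exemption: 100,000 zł − 20% × (681,000 zł − 387,000 zł) = 100,000 zł − 58,800 zł = 41,200 zł
  Base: 681,000 zł − 41,200 zł = 639,800 zł
  639,800 zł × 14% = 89,572 zł

Regular tax:
  269,000 zł × 13% = 34,970 zł
  103,000 zł × 25% = 25,750 zł
  34,000 zł × 30% = 10,200 zł
  → 70,920 zł
  Less rehabilitation credit 31,000 zł → 39,920 zł

Excess of book-profits minimum tax over regular tax: 89,572 zł − 39,920 zł = 49,652 zł.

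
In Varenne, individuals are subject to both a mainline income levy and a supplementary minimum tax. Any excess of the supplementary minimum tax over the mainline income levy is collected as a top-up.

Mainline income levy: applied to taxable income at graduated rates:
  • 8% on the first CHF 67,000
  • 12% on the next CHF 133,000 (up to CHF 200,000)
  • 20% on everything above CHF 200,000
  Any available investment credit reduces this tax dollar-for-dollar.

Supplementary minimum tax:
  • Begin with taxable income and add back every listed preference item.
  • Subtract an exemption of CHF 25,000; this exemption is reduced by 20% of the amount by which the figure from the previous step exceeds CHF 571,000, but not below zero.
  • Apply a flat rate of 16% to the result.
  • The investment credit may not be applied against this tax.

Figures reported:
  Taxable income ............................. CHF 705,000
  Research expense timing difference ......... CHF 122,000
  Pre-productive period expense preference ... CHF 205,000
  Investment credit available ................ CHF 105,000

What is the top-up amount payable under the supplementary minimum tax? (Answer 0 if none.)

Supplementary minimum tax:
  Adjusted income: CHF 705,000 + CHF 122,000 + CHF 205,000 = CHF 1,032,000
  Exemption: 20% × (CHF 1,032,000 − CHF 571,000) = CHF 92,200 ≥ CHF 25,000, so the exemption is fully phased out
  Base: CHF 1,032,000 − CHF 0 = CHF 1,032,000
  CHF 1,032,000 × 16% = CHF 165,120

Mainline income levy:
  CHF 67,000 × 8% = CHF 5,360
  CHF 133,000 × 12% = CHF 15,960
  CHF 505,000 × 20% = CHF 101,000
  → CHF 122,320
  Less investment credit CHF 105,000 → CHF 17,320

Excess of supplementary minimum tax over mainline income levy: CHF 165,120 − CHF 17,320 = CHF 147,800.

CHF 147,800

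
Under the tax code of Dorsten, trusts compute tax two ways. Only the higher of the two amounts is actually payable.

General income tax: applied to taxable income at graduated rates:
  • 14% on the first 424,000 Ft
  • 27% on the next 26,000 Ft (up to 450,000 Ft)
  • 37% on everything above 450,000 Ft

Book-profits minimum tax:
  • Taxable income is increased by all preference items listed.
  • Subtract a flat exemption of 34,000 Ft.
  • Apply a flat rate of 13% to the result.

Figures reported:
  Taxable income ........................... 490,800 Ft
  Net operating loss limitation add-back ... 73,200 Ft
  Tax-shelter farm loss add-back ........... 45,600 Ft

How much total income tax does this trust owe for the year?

Book-profits minimum tax:
  Adjusted income: 490,800 Ft + 73,200 Ft + 45,600 Ft = 609,600 Ft
  Less exemption 34,000 Ft → base 575,600 Ft
  575,600 Ft × 13% = 74,828 Ft

General income tax:
  424,000 Ft × 14% = 59,360 Ft
  26,000 Ft × 27% = 7,020 Ft
  40,800 Ft × 37% = 15,096 Ft
  → 81,476 Ft

81,476 Ft > 74,828 Ft, so the general income tax governs.

81,476 Ft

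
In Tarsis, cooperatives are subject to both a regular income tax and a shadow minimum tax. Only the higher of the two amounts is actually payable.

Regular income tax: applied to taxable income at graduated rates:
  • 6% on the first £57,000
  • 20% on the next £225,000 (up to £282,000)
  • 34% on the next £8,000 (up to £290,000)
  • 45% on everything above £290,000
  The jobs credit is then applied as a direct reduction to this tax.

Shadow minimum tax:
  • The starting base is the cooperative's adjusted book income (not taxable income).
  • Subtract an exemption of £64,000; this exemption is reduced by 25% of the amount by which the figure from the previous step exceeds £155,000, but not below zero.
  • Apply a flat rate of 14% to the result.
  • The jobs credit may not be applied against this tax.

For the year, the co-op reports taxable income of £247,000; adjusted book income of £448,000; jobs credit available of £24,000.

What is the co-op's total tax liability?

£62,720

Shadow minimum tax:
  Base (adjusted book income): £448,000
  Exemption: 25% × (£448,000 − £155,000) = £73,250 ≥ £64,000, so the exemption is fully phased out
  Base: £448,000 − £0 = £448,000
  £448,000 × 14% = £62,720

Regular income tax:
  £57,000 × 6% = £3,420
  £190,000 × 20% = £38,000
  → £41,420
  Less jobs credit £24,000 → £17,420

£62,720 > £17,420, so the shadow minimum tax is the binding amount.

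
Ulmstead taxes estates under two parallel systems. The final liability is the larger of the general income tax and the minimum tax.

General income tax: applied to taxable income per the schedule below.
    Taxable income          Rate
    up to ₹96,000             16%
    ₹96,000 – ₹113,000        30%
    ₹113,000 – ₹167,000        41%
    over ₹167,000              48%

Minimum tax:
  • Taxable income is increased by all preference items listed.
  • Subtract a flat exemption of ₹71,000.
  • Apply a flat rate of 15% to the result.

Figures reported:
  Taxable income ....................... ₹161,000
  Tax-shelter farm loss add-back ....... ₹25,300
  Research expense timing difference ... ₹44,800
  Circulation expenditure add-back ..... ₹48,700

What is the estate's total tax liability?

₹40,140

General income tax:
  ₹96,000 × 16% = ₹15,360
  ₹17,000 × 30% = ₹5,100
  ₹48,000 × 41% = ₹19,680
  → ₹40,140

Minimum tax:
  Adjusted income: ₹161,000 + ₹25,300 + ₹44,800 + ₹48,700 = ₹279,800
  Less exemption ₹71,000 → base ₹208,800
  ₹208,800 × 15% = ₹31,320

₹40,140 > ₹31,320, so the general income tax governs.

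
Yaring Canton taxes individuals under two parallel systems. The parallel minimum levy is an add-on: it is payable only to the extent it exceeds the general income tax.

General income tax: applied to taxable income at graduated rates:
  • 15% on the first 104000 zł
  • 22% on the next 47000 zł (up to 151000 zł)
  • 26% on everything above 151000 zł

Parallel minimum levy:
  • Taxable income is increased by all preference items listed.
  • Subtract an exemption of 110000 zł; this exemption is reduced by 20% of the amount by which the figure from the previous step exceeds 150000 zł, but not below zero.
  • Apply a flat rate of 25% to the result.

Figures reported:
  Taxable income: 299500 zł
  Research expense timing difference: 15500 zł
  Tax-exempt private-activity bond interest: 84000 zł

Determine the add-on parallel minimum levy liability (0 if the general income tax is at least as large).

General income tax:
  104000 zł × 15% = 15600 zł
  47000 zł × 22% = 10340 zł
  148500 zł × 26% = 38610 zł
  → 64550 zł

Parallel minimum levy:
  Adjusted income: 299500 zł + 15500 zł + 84000 zł = 399000 zł
  Exemption: 110000 zł − 20% × (399000 zł − 150000 zł) = 110000 zł − 49800 zł = 60200 zł
  Base: 399000 zł − 60200 zł = 338800 zł
  338800 zł × 25% = 84700 zł

Excess of parallel minimum levy over general income tax: 84700 zł − 64550 zł = 20150 zł.

20150 zł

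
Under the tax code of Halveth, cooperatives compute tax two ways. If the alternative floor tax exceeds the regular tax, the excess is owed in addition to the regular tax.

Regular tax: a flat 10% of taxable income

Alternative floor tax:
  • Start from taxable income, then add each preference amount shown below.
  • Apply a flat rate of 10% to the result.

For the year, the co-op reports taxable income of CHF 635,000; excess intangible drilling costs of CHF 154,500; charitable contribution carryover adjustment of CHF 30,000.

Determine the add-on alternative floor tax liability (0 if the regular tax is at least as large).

Alternative floor tax:
  Adjusted income: CHF 635,000 + CHF 154,500 + CHF 30,000 = CHF 819,500
  CHF 819,500 × 10% = CHF 81,950

Regular tax:
  CHF 635,000 × 10% = CHF 63,500

Excess of alternative floor tax over regular tax: CHF 81,950 − CHF 63,500 = CHF 18,450.

CHF 18,450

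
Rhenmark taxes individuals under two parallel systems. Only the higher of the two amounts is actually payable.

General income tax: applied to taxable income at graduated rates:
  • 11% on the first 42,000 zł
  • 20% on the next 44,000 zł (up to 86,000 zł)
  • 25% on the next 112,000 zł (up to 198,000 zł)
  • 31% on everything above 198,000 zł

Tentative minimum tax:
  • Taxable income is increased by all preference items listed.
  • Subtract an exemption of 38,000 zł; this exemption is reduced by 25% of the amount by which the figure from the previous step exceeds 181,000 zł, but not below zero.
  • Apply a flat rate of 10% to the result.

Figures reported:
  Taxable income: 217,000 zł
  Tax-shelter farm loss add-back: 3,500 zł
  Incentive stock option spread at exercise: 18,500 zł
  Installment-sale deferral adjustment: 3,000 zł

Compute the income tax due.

47,310 zł

General income tax:
  42,000 zł × 11% = 4,620 zł
  44,000 zł × 20% = 8,800 zł
  112,000 zł × 25% = 28,000 zł
  19,000 zł × 31% = 5,890 zł
  → 47,310 zł

Tentative minimum tax:
  Adjusted income: 217,000 zł + 3,500 zł + 18,500 zł + 3,000 zł = 242,000 zł
  Exemption: 38,000 zł − 25% × (242,000 zł − 181,000 zł) = 38,000 zł − 15,250 zł = 22,750 zł
  Base: 242,000 zł − 22,750 zł = 219,250 zł
  219,250 zł × 10% = 21,925 zł

47,310 zł > 21,925 zł, so the general income tax governs.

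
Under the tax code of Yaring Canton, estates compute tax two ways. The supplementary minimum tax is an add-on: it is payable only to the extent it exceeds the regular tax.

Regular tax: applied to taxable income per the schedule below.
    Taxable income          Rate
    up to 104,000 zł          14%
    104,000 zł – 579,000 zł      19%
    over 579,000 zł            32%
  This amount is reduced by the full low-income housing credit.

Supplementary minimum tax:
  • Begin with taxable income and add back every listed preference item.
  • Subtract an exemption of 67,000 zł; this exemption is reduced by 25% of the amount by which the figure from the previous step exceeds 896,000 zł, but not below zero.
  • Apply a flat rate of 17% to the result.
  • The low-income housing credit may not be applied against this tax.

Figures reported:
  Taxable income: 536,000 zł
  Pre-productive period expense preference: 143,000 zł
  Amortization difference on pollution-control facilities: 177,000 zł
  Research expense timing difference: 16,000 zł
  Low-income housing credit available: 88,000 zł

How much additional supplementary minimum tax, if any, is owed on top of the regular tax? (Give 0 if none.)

128,210 zł

Regular tax:
  104,000 zł × 14% = 14,560 zł
  432,000 zł × 19% = 82,080 zł
  → 96,640 zł
  Less low-income housing credit 88,000 zł → 8,640 zł

Supplementary minimum tax:
  Adjusted income: 536,000 zł + 143,000 zł + 177,000 zł + 16,000 zł = 872,000 zł
  Exemption: 872,000 zł ≤ 896,000 zł, so full 67,000 zł applies
  Base: 872,000 zł − 67,000 zł = 805,000 zł
  805,000 zł × 17% = 136,850 zł

Excess of supplementary minimum tax over regular tax: 136,850 zł − 8,640 zł = 128,210 zł.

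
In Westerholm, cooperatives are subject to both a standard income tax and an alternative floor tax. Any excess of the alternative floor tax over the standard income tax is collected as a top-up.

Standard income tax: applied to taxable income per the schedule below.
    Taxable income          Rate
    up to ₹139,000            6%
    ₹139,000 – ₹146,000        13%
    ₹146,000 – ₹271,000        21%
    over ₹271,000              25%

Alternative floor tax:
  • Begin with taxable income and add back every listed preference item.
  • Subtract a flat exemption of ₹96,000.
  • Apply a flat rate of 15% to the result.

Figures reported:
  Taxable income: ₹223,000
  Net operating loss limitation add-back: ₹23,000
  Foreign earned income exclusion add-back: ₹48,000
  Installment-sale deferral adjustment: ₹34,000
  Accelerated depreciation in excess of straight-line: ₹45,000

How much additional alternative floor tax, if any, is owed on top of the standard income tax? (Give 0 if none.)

Standard income tax:
  ₹139,000 × 6% = ₹8,340
  ₹7,000 × 13% = ₹910
  ₹77,000 × 21% = ₹16,170
  → ₹25,420

Alternative floor tax:
  Adjusted income: ₹223,000 + ₹23,000 + ₹48,000 + ₹34,000 + ₹45,000 = ₹373,000
  Less exemption ₹96,000 → base ₹277,000
  ₹277,000 × 15% = ₹41,550

Excess of alternative floor tax over standard income tax: ₹41,550 − ₹25,420 = ₹16,130.

₹16,130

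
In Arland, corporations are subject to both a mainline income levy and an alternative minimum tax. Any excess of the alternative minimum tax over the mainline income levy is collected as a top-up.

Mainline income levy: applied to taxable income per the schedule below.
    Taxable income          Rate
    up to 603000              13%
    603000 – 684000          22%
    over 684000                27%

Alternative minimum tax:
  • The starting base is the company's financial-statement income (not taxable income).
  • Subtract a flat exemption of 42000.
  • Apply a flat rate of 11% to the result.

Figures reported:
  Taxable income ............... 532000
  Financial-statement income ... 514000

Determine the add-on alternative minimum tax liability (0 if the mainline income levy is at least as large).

0

Mainline income levy:
  532000 × 13% = 69160

Alternative minimum tax:
  Base (financial-statement income): 514000
  Less exemption 42000 → base 472000
  472000 × 11% = 51920

51920 ≤ 69160, so no add-on is due.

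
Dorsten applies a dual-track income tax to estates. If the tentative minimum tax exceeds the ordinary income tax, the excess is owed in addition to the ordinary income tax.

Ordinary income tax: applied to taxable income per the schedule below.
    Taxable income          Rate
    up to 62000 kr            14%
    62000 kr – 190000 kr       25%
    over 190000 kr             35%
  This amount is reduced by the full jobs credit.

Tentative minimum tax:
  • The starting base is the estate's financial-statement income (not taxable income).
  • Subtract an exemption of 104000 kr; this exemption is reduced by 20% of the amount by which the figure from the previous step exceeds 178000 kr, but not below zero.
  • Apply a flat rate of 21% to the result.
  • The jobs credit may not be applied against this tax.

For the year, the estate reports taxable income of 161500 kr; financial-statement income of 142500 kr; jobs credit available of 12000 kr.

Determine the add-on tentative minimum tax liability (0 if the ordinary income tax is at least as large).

Ordinary income tax:
  62000 kr × 14% = 8680 kr
  99500 kr × 25% = 24875 kr
  → 33555 kr
  Less jobs credit 12000 kr → 21555 kr

Tentative minimum tax:
  Base (financial-statement income): 142500 kr
  Exemption: 142500 kr ≤ 178000 kr, so full 104000 kr applies
  Base: 142500 kr − 104000 kr = 38500 kr
  38500 kr × 21% = 8085 kr

8085 kr ≤ 21555 kr, so no add-on is due.

0 kr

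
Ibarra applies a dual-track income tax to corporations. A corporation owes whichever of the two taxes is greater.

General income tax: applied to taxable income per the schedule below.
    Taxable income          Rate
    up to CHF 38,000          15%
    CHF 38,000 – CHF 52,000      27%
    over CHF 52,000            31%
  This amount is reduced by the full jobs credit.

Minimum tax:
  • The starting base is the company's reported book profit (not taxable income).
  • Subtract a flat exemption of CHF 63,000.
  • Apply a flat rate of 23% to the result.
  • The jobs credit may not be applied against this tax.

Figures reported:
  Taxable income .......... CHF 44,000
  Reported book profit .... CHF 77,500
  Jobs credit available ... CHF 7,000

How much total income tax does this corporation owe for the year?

Minimum tax:
  Base (reported book profit): CHF 77,500
  Less exemption CHF 63,000 → base CHF 14,500
  CHF 14,500 × 23% = CHF 3,335

General income tax:
  CHF 38,000 × 15% = CHF 5,700
  CHF 6,000 × 27% = CHF 1,620
  → CHF 7,320
  Less jobs credit CHF 7,000 → CHF 320

CHF 3,335 > CHF 320, so the minimum tax is the binding amount.

CHF 3,335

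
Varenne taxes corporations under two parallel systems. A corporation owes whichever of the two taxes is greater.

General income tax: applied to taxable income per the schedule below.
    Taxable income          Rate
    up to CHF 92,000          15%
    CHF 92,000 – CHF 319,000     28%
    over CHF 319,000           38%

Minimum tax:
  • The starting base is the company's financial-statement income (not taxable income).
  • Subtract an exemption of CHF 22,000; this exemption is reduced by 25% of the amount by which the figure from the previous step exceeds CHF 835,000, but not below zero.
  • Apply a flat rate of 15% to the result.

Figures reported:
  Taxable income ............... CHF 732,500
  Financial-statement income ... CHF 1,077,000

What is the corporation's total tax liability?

CHF 234,490

General income tax:
  CHF 92,000 × 15% = CHF 13,800
  CHF 227,000 × 28% = CHF 63,560
  CHF 413,500 × 38% = CHF 157,130
  → CHF 234,490

Minimum tax:
  Base (financial-statement income): CHF 1,077,000
  Exemption: 25% × (CHF 1,077,000 − CHF 835,000) = CHF 60,500 ≥ CHF 22,000, so the exemption is fully phased out
  Base: CHF 1,077,000 − CHF 0 = CHF 1,077,000
  CHF 1,077,000 × 15% = CHF 161,550

CHF 234,490 > CHF 161,550, so the general income tax governs.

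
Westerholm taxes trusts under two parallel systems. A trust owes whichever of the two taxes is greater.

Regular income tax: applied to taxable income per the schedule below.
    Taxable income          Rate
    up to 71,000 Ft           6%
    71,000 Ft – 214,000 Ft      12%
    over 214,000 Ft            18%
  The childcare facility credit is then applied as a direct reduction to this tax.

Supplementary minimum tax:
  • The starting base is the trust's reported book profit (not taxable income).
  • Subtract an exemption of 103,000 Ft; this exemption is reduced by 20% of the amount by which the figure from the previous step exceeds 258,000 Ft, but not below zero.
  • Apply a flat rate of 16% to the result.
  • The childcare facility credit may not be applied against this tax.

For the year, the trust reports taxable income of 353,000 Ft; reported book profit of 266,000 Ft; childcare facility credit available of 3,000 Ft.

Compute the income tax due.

43,440 Ft

Regular income tax:
  71,000 Ft × 6% = 4,260 Ft
  143,000 Ft × 12% = 17,160 Ft
  139,000 Ft × 18% = 25,020 Ft
  → 46,440 Ft
  Less childcare facility credit 3,000 Ft → 43,440 Ft

Supplementary minimum tax:
  Base (reported book profit): 266,000 Ft
  Exemption: 103,000 Ft − 20% × (266,000 Ft − 258,000 Ft) = 103,000 Ft − 1,600 Ft = 101,400 Ft
  Base: 266,000 Ft − 101,400 Ft = 164,600 Ft
  164,600 Ft × 16% = 26,336 Ft

43,440 Ft > 26,336 Ft, so the regular income tax governs.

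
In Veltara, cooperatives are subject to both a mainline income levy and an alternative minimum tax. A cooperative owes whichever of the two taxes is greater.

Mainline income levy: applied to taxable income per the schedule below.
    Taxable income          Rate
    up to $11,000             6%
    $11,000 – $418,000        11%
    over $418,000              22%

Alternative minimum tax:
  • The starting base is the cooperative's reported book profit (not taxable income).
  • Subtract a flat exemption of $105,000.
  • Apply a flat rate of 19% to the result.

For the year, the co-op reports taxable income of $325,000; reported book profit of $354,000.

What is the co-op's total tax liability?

Mainline income levy:
  $11,000 × 6% = $660
  $314,000 × 11% = $34,540
  → $35,200

Alternative minimum tax:
  Base (reported book profit): $354,000
  Less exemption $105,000 → base $249,000
  $249,000 × 19% = $47,310

$47,310 > $35,200, so the alternative minimum tax is the binding amount.

$47,310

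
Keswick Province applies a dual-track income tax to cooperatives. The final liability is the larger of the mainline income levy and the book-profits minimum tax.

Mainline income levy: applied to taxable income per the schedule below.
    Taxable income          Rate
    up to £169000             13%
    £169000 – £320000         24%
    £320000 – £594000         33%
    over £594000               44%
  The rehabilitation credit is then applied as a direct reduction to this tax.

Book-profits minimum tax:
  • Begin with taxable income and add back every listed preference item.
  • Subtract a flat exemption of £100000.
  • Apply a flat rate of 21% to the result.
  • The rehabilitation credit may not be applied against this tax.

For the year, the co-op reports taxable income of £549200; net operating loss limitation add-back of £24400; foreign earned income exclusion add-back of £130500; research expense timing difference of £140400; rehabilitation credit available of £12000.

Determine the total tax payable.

Mainline income levy:
  £169000 × 13% = £21970
  £151000 × 24% = £36240
  £229200 × 33% = £75636
  → £133846
  Less rehabilitation credit £12000 → £121846

Book-profits minimum tax:
  Adjusted income: £549200 + £24400 + £130500 + £140400 = £844500
  Less exemption £100000 → base £744500
  £744500 × 21% = £156345

£156345 > £121846, so the book-profits minimum tax is the binding amount.

£156345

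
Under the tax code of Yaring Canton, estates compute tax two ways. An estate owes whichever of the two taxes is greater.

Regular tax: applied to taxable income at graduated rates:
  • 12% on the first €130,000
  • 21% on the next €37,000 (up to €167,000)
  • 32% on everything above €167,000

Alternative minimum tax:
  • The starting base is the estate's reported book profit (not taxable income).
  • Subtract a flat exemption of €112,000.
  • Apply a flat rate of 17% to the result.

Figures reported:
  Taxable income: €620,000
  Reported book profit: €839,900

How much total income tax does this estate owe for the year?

€168,330

Regular tax:
  €130,000 × 12% = €15,600
  €37,000 × 21% = €7,770
  €453,000 × 32% = €144,960
  → €168,330

Alternative minimum tax:
  Base (reported book profit): €839,900
  Less exemption €112,000 → base €727,900
  €727,900 × 17% = €123,743

€168,330 > €123,743, so the regular tax governs.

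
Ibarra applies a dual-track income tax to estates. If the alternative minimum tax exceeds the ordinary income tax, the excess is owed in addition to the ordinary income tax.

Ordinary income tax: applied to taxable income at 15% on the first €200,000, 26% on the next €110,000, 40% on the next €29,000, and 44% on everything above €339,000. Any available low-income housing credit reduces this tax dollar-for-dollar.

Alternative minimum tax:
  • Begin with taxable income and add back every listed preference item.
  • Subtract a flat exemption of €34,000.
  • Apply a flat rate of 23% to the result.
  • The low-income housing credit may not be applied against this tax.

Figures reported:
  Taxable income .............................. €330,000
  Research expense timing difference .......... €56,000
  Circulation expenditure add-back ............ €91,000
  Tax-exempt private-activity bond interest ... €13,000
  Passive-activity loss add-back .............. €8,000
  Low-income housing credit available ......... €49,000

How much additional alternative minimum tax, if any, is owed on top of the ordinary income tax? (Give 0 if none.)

Alternative minimum tax:
  Adjusted income: €330,000 + €56,000 + €91,000 + €13,000 + €8,000 = €498,000
  Less exemption €34,000 → base €464,000
  €464,000 × 23% = €106,720

Ordinary income tax:
  €200,000 × 15% = €30,000
  €110,000 × 26% = €28,600
  €20,000 × 40% = €8,000
  → €66,600
  Less low-income housing credit €49,000 → €17,600

Excess of alternative minimum tax over ordinary income tax: €106,720 − €17,600 = €89,120.

€89,120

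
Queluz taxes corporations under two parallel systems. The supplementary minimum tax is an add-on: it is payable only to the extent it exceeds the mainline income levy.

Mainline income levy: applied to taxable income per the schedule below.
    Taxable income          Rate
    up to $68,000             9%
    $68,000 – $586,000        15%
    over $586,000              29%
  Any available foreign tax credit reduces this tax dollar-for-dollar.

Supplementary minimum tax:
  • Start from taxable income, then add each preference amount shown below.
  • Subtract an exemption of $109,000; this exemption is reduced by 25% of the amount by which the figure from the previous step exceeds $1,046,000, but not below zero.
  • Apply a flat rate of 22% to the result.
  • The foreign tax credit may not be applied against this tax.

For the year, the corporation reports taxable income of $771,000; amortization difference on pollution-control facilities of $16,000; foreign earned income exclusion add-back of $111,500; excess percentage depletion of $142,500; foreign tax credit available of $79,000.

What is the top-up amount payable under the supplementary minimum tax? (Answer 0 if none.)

Supplementary minimum tax:
  Adjusted income: $771,000 + $16,000 + $111,500 + $142,500 = $1,041,000
  Exemption: $1,041,000 ≤ $1,046,000, so full $109,000 applies
  Base: $1,041,000 − $109,000 = $932,000
  $932,000 × 22% = $205,040

Mainline income levy:
  $68,000 × 9% = $6,120
  $518,000 × 15% = $77,700
  $185,000 × 29% = $53,650
  → $137,470
  Less foreign tax credit $79,000 → $58,470

Excess of supplementary minimum tax over mainline income levy: $205,040 − $58,470 = $146,570.

$146,570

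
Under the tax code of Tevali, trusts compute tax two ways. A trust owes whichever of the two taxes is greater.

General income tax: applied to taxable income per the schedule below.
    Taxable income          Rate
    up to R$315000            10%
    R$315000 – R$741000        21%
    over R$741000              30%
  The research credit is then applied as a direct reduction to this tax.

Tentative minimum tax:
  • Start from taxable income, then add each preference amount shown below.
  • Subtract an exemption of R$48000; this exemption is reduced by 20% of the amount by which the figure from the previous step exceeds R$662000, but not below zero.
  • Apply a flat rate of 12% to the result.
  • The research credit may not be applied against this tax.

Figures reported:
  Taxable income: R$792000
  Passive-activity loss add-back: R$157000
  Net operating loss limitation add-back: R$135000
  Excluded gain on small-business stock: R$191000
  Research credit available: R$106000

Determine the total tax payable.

Tentative minimum tax:
  Adjusted income: R$792000 + R$157000 + R$135000 + R$191000 = R$1275000
  Exemption: 20% × (R$1275000 − R$662000) = R$122600 ≥ R$48000, so the exemption is fully phased out
  Base: R$1275000 − R$0 = R$1275000
  R$1275000 × 12% = R$153000

General income tax:
  R$315000 × 10% = R$31500
  R$426000 × 21% = R$89460
  R$51000 × 30% = R$15300
  → R$136260
  Less research credit R$106000 → R$30260

R$153000 > R$30260, so the tentative minimum tax is the binding amount.

R$153000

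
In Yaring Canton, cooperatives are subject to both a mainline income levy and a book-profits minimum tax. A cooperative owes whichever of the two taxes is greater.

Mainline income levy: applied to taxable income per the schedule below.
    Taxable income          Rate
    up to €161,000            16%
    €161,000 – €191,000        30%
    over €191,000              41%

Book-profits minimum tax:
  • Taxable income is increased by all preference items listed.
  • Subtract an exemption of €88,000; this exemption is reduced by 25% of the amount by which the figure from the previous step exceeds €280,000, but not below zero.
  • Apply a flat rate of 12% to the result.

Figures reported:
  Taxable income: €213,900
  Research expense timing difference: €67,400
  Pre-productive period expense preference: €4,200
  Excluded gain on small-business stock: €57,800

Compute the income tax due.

Book-profits minimum tax:
  Adjusted income: €213,900 + €67,400 + €4,200 + €57,800 = €343,300
  Exemption: €88,000 − 25% × (€343,300 − €280,000) = €88,000 − €15,825 = €72,175
  Base: €343,300 − €72,175 = €271,125
  €271,125 × 12% = €32,535

Mainline income levy:
  €161,000 × 16% = €25,760
  €30,000 × 30% = €9,000
  €22,900 × 41% = €9,389
  → €44,149

€44,149 > €32,535, so the mainline income levy governs.

€44,149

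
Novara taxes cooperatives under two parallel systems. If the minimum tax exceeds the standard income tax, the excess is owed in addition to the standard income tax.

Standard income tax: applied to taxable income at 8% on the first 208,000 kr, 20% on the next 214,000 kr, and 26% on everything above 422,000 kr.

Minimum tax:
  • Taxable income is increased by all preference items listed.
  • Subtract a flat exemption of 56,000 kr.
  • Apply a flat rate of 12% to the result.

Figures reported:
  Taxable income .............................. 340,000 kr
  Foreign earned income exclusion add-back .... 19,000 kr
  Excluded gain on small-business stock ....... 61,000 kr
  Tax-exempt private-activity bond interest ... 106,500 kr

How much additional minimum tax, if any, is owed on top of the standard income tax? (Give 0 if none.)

Minimum tax:
  Adjusted income: 340,000 kr + 19,000 kr + 61,000 kr + 106,500 kr = 526,500 kr
  Less exemption 56,000 kr → base 470,500 kr
  470,500 kr × 12% = 56,460 kr

Standard income tax:
  208,000 kr × 8% = 16,640 kr
  132,000 kr × 20% = 26,400 kr
  → 43,040 kr

Excess of minimum tax over standard income tax: 56,460 kr − 43,040 kr = 13,420 kr.

13,420 kr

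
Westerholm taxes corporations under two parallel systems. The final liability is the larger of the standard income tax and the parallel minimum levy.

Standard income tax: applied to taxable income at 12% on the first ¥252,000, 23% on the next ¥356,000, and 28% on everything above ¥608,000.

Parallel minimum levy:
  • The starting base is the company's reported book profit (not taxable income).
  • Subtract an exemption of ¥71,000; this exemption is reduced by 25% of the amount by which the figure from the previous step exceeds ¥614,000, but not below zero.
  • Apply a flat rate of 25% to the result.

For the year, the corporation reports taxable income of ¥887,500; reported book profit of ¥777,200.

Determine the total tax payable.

¥190,380

Standard income tax:
  ¥252,000 × 12% = ¥30,240
  ¥356,000 × 23% = ¥81,880
  ¥279,500 × 28% = ¥78,260
  → ¥190,380

Parallel minimum levy:
  Base (reported book profit): ¥777,200
  Exemption: ¥71,000 − 25% × (¥777,200 − ¥614,000) = ¥71,000 − ¥40,800 = ¥30,200
  Base: ¥777,200 − ¥30,200 = ¥747,000
  ¥747,000 × 25% = ¥186,750

¥190,380 > ¥186,750, so the standard income tax governs.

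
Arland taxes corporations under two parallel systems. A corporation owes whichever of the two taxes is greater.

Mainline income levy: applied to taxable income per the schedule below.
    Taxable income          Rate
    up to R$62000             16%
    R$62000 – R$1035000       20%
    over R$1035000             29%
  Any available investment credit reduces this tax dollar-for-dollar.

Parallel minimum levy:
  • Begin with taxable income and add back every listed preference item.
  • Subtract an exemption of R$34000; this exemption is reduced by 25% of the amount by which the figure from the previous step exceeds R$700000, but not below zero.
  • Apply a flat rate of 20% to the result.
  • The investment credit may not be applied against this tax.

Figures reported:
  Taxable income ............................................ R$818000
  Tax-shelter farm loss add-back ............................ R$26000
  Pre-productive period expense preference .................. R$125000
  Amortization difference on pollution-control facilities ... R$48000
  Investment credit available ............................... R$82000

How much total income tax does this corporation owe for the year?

R$203400

Mainline income levy:
  R$62000 × 16% = R$9920
  R$756000 × 20% = R$151200
  → R$161120
  Less investment credit R$82000 → R$79120

Parallel minimum levy:
  Adjusted income: R$818000 + R$26000 + R$125000 + R$48000 = R$1017000
  Exemption: 25% × (R$1017000 − R$700000) = R$79250 ≥ R$34000, so the exemption is fully phased out
  Base: R$1017000 − R$0 = R$1017000
  R$1017000 × 20% = R$203400

R$203400 > R$79120, so the parallel minimum levy is the binding amount.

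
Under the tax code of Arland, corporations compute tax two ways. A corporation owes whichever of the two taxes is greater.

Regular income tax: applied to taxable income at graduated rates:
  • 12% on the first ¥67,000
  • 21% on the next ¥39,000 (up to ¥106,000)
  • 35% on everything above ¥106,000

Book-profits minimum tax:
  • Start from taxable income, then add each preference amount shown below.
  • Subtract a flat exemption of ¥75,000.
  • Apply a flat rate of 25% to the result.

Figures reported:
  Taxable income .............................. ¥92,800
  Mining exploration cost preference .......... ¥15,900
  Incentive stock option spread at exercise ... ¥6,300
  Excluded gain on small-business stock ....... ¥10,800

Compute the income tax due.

Book-profits minimum tax:
  Adjusted income: ¥92,800 + ¥15,900 + ¥6,300 + ¥10,800 = ¥125,800
  Less exemption ¥75,000 → base ¥50,800
  ¥50,800 × 25% = ¥12,700

Regular income tax:
  ¥67,000 × 12% = ¥8,040
  ¥25,800 × 21% = ¥5,418
  → ¥13,458

¥13,458 > ¥12,700, so the regular income tax governs.

¥13,458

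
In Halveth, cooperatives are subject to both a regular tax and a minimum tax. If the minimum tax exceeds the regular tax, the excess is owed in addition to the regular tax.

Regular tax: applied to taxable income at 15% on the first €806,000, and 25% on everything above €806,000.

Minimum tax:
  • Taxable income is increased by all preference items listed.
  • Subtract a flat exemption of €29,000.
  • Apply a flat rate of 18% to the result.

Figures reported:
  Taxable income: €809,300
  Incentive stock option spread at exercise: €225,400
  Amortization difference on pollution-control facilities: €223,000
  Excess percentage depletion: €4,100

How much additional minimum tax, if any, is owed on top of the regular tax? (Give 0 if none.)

€100,179

Minimum tax:
  Adjusted income: €809,300 + €225,400 + €223,000 + €4,100 = €1,261,800
  Less exemption €29,000 → base €1,232,800
  €1,232,800 × 18% = €221,904

Regular tax:
  €806,000 × 15% = €120,900
  €3,300 × 25% = €825
  → €121,725

Excess of minimum tax over regular tax: €221,904 − €121,725 = €100,179.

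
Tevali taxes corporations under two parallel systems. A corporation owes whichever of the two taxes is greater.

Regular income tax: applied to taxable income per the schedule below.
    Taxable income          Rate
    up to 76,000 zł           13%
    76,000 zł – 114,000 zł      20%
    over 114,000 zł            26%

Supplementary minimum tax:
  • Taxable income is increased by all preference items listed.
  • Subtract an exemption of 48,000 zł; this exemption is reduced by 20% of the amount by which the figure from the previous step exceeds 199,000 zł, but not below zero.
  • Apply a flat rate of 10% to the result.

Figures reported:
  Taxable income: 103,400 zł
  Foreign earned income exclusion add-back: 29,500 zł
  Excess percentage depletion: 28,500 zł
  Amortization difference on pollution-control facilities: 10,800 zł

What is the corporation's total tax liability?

15,360 zł

Regular income tax:
  76,000 zł × 13% = 9,880 zł
  27,400 zł × 20% = 5,480 zł
  → 15,360 zł

Supplementary minimum tax:
  Adjusted income: 103,400 zł + 29,500 zł + 28,500 zł + 10,800 zł = 172,200 zł
  Exemption: 172,200 zł ≤ 199,000 zł, so full 48,000 zł applies
  Base: 172,200 zł − 48,000 zł = 124,200 zł
  124,200 zł × 10% = 12,420 zł

15,360 zł > 12,420 zł, so the regular income tax governs.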